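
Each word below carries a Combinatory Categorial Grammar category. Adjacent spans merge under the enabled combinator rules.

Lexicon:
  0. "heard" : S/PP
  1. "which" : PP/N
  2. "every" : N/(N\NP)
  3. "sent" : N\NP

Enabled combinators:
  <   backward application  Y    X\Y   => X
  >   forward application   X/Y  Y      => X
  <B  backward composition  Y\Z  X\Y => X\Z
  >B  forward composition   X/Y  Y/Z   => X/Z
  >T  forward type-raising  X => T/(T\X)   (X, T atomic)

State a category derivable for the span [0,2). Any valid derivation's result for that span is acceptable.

S/N

[0,4] S   >
  [0,2] S/N   >B
    [0,1] "heard" : S/PP
    [1,2] "which" : PP/N
  [2,4] N   >
    [2,3] "every" : N/(N\NP)
    [3,4] "sent" : N\NP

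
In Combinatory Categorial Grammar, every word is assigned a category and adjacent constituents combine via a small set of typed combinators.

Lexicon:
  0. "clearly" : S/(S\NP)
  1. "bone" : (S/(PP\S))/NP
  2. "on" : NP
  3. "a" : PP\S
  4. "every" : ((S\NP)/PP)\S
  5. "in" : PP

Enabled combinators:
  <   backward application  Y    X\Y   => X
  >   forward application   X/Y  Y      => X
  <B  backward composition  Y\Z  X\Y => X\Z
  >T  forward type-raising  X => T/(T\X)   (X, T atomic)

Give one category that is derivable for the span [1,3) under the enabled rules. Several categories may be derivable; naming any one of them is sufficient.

[0,6] S   >
  [0,1] "clearly" : S/(S\NP)
  [1,6] S\NP   >
    [1,5] (S\NP)/PP   <
      [1,4] S   >
        [1,3] S/(PP\S)   >
          [1,2] "bone" : (S/(PP\S))/NP
          [2,3] "on" : NP
        [3,4] "a" : PP\S
      [4,5] "every" : ((S\NP)/PP)\S
    [5,6] "in" : PP

S/(PP\S)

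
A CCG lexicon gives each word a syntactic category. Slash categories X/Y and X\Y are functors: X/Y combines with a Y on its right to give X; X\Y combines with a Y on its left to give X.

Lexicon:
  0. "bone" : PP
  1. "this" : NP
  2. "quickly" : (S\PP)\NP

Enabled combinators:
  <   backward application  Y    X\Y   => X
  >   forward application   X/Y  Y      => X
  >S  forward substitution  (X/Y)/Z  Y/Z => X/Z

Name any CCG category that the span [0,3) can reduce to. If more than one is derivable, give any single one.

[0,3] S   <
  [0,1] "bone" : PP
  [1,3] S\PP   <
    [1,2] "this" : NP
    [2,3] "quickly" : (S\PP)\NP

S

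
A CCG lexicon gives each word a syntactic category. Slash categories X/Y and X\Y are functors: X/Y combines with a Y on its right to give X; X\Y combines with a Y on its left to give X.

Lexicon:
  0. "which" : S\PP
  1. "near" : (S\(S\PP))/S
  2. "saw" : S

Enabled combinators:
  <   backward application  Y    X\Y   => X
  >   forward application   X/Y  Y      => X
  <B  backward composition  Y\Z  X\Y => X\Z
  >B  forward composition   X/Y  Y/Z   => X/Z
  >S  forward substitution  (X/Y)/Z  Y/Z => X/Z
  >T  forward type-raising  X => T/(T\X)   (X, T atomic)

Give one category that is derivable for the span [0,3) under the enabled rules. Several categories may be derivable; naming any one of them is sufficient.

[0,3] S   <
  [0,1] "which" : S\PP
  [1,3] S\(S\PP)   >
    [1,2] "near" : (S\(S\PP))/S
    [2,3] "saw" : S

S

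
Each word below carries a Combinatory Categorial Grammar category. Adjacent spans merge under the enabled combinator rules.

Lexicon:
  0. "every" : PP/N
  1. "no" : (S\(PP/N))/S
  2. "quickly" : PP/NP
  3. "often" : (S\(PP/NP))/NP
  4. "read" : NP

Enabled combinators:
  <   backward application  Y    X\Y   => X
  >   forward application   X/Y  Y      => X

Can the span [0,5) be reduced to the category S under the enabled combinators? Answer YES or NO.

[0,5] S   <
  [0,1] "every" : PP/N
  [1,5] S\(PP/N)   >
    [1,2] "no" : (S\(PP/N))/S
    [2,5] S   <
      [2,3] "quickly" : PP/NP
      [3,5] S\(PP/NP)   >
        [3,4] "often" : (S\(PP/NP))/NP
        [4,5] "read" : NP

YES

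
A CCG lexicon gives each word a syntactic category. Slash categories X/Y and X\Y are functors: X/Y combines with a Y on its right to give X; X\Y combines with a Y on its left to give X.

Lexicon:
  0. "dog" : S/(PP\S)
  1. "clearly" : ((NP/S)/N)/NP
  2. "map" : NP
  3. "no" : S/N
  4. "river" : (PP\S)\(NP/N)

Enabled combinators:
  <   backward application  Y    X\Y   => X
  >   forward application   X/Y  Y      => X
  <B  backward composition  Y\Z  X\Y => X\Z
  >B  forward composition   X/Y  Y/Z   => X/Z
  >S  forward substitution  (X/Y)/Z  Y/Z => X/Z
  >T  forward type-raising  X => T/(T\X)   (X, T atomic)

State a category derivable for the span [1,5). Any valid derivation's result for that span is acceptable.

[0,5] S   >
  [0,1] "dog" : S/(PP\S)
  [1,5] PP\S   <
    [1,4] NP/N   >S
      [1,3] (NP/S)/N   >
        [1,2] "clearly" : ((NP/S)/N)/NP
        [2,3] "map" : NP
      [3,4] "no" : S/N
    [4,5] "river" : (PP\S)\(NP/N)

PP\S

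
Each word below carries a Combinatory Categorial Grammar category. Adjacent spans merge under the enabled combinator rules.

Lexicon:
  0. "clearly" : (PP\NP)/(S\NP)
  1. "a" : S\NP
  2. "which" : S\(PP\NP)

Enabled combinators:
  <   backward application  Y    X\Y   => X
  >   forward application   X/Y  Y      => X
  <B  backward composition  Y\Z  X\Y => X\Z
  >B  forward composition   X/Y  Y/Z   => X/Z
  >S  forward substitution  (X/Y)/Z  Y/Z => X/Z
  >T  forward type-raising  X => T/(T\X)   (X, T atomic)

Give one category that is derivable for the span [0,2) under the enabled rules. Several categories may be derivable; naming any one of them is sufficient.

PP\NP

[0,3] S   <
  [0,2] PP\NP   >
    [0,1] "clearly" : (PP\NP)/(S\NP)
    [1,2] "a" : S\NP
  [2,3] "which" : S\(PP\NP)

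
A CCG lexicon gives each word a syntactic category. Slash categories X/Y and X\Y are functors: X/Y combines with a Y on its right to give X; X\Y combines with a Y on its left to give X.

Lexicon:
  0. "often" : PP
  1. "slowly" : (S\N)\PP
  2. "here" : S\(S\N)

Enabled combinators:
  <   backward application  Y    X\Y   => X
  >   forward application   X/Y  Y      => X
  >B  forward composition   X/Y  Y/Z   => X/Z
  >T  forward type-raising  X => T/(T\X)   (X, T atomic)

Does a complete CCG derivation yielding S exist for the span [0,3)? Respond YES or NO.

YES

[0,3] S   <
  [0,2] S\N   <
    [0,1] "often" : PP
    [1,2] "slowly" : (S\N)\PP
  [2,3] "here" : S\(S\N)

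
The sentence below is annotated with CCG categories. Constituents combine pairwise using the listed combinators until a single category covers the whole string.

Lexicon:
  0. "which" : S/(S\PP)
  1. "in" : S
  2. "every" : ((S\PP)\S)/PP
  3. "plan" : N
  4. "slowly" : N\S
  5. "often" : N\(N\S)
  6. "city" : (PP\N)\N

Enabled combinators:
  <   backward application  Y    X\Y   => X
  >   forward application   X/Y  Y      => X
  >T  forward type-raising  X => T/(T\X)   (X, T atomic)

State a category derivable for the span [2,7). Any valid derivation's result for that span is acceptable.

[0,7] S   >
  [0,1] "which" : S/(S\PP)
  [1,7] S\PP   <
    [1,2] "in" : S
    [2,7] (S\PP)\S   >
      [2,3] "every" : ((S\PP)\S)/PP
      [3,7] PP   <
        [3,4] "plan" : N
        [4,7] PP\N   <
          [4,6] N   <
            [4,5] "slowly" : N\S
            [5,6] "often" : N\(N\S)
          [6,7] "city" : (PP\N)\N

(S\PP)\S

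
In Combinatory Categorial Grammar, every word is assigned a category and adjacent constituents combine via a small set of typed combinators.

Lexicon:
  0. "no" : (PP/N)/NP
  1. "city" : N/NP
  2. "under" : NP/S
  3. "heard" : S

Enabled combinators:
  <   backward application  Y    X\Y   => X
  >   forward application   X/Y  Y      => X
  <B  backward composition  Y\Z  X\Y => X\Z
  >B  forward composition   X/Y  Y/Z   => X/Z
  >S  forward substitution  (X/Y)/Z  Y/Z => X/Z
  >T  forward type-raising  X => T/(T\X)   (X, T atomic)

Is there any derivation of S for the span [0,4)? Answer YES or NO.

NO

(PP/N)/NP N/NP NP/S S
CKY chart[0,4] = {(PP/N)/(NP\N), N/(N\PP), NP/(NP\PP), PP, PP/(NP\NP), PP/(PP\PP), PP/(S\S), S/(S\PP)}; S ∉ chart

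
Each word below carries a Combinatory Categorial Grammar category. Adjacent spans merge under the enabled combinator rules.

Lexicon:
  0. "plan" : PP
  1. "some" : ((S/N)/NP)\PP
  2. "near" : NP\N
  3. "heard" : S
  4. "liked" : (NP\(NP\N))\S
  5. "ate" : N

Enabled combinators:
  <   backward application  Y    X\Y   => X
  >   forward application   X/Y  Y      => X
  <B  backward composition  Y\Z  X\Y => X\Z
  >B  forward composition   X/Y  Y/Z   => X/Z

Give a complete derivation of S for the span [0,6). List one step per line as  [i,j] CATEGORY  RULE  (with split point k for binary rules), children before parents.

[0,6] S   >
  [0,5] S/N   >
    [0,2] (S/N)/NP   <
      [0,1] "plan" : PP
      [1,2] "some" : ((S/N)/NP)\PP
    [2,5] NP   <
      [2,3] "near" : NP\N
      [3,5] NP\(NP\N)   <
        [3,4] "heard" : S
        [4,5] "liked" : (NP\(NP\N))\S
  [5,6] "ate" : N

[0,1] PP  lex  "plan"
[1,2] ((S/N)/NP)\PP  lex  "some"
[0,2] (S/N)/NP  <  k=1
[2,3] NP\N  lex  "near"
[3,4] S  lex  "heard"
[4,5] (NP\(NP\N))\S  lex  "liked"
[3,5] NP\(NP\N)  <  k=4
[2,5] NP  <  k=3
[0,5] S/N  >  k=2
[5,6] N  lex  "ate"
[0,6] S  >  k=5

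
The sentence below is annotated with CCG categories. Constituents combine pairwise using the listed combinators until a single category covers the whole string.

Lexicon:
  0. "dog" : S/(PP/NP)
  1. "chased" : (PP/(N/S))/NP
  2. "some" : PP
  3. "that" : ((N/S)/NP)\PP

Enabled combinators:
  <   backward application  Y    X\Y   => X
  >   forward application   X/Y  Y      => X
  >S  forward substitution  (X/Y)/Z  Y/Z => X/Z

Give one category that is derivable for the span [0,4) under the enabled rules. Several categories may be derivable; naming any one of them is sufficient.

[0,4] S   >
  [0,1] "dog" : S/(PP/NP)
  [1,4] PP/NP   >S
    [1,2] "chased" : (PP/(N/S))/NP
    [2,4] (N/S)/NP   <
      [2,3] "some" : PP
      [3,4] "that" : ((N/S)/NP)\PP

S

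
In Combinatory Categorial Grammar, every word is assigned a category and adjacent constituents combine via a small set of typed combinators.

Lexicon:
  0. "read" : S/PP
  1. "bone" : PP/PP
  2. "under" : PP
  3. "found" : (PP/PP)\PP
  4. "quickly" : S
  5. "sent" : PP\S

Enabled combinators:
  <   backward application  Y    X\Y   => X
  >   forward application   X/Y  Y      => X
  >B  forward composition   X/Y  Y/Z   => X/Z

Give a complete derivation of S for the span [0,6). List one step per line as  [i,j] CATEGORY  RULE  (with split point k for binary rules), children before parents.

[0,6] S   >
  [0,4] S/PP   >B
    [0,1] "read" : S/PP
    [1,4] PP/PP   >B
      [1,2] "bone" : PP/PP
      [2,4] PP/PP   <
        [2,3] "under" : PP
        [3,4] "found" : (PP/PP)\PP
  [4,6] PP   <
    [4,5] "quickly" : S
    [5,6] "sent" : PP\S

[0,1] S/PP  lex  "read"
[1,2] PP/PP  lex  "bone"
[2,3] PP  lex  "under"
[3,4] (PP/PP)\PP  lex  "found"
[2,4] PP/PP  <  k=3
[1,4] PP/PP  >B  k=2
[0,4] S/PP  >B  k=1
[4,5] S  lex  "quickly"
[5,6] PP\S  lex  "sent"
[4,6] PP  <  k=5
[0,6] S  >  k=4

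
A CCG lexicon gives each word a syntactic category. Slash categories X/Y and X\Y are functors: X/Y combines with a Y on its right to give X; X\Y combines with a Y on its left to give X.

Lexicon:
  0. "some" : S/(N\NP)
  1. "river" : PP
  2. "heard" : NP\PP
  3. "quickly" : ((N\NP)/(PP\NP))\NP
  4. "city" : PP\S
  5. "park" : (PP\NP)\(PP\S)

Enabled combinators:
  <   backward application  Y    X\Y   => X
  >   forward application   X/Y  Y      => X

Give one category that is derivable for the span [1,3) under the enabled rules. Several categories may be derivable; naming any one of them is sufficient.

NP

[0,6] S   >
  [0,1] "some" : S/(N\NP)
  [1,6] N\NP   >
    [1,4] (N\NP)/(PP\NP)   <
      [1,3] NP   <
        [1,2] "river" : PP
        [2,3] "heard" : NP\PP
      [3,4] "quickly" : ((N\NP)/(PP\NP))\NP
    [4,6] PP\NP   <
      [4,5] "city" : PP\S
      [5,6] "park" : (PP\NP)\(PP\S)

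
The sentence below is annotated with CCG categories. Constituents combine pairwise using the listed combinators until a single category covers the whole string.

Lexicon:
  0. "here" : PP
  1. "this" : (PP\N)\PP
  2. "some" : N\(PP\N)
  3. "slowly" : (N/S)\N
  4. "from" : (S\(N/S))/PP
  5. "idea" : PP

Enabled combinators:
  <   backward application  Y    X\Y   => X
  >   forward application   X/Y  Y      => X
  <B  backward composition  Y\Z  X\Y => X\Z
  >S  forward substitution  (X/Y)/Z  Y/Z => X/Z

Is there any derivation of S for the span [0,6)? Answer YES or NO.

YES

[0,6] S   <
  [0,3] N   <
    [0,1] "here" : PP
    [1,3] N\PP   <B
      [1,2] "this" : (PP\N)\PP
      [2,3] "some" : N\(PP\N)
  [3,6] S\N   <B
    [3,4] "slowly" : (N/S)\N
    [4,6] S\(N/S)   >
      [4,5] "from" : (S\(N/S))/PP
      [5,6] "idea" : PP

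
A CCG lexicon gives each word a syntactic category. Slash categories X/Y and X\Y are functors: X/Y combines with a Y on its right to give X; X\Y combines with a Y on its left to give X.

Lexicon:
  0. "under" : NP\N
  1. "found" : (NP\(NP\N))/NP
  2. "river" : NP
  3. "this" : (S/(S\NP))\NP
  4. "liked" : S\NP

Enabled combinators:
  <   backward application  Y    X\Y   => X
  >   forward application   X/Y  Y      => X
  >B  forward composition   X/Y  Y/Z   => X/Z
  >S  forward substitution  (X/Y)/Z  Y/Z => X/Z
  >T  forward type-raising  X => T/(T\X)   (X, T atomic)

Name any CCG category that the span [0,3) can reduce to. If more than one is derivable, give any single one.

[0,5] S   >
  [0,4] S/(S\NP)   <
    [0,3] NP   <
      [0,1] "under" : NP\N
      [1,3] NP\(NP\N)   >
        [1,2] "found" : (NP\(NP\N))/NP
        [2,3] "river" : NP
    [3,4] "this" : (S/(S\NP))\NP
  [4,5] "liked" : S\NP

NP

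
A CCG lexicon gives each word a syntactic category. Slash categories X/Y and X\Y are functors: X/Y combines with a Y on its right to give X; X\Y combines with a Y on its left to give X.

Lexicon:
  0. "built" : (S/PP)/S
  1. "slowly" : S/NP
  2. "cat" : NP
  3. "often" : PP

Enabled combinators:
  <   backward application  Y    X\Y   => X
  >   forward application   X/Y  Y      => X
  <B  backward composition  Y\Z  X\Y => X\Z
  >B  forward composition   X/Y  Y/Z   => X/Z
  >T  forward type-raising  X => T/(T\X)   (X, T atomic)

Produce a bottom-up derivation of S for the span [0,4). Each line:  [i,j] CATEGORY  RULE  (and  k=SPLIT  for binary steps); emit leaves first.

[0,1] (S/PP)/S  lex  "built"
[1,2] S/NP  lex  "slowly"
[2,3] NP  lex  "cat"
[1,3] S  >  k=2
[0,3] S/PP  >  k=1
[3,4] PP  lex  "often"
[0,4] S  >  k=3

[0,4] S   >
  [0,3] S/PP   >
    [0,1] "built" : (S/PP)/S
    [1,3] S   >
      [1,2] "slowly" : S/NP
      [2,3] "cat" : NP
  [3,4] "often" : PP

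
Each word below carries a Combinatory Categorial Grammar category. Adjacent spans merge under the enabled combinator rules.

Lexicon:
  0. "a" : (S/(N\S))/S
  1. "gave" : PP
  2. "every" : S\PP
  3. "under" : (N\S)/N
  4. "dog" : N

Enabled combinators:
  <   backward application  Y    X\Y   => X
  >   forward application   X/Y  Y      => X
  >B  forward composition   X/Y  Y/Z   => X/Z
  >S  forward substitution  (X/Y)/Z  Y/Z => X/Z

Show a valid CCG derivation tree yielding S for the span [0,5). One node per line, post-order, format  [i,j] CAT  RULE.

[0,1] (S/(N\S))/S  lex  "a"
[1,2] PP  lex  "gave"
[2,3] S\PP  lex  "every"
[1,3] S  <  k=2
[0,3] S/(N\S)  >  k=1
[3,4] (N\S)/N  lex  "under"
[4,5] N  lex  "dog"
[3,5] N\S  >  k=4
[0,5] S  >  k=3

[0,5] S   >
  [0,3] S/(N\S)   >
    [0,1] "a" : (S/(N\S))/S
    [1,3] S   <
      [1,2] "gave" : PP
      [2,3] "every" : S\PP
  [3,5] N\S   >
    [3,4] "under" : (N\S)/N
    [4,5] "dog" : N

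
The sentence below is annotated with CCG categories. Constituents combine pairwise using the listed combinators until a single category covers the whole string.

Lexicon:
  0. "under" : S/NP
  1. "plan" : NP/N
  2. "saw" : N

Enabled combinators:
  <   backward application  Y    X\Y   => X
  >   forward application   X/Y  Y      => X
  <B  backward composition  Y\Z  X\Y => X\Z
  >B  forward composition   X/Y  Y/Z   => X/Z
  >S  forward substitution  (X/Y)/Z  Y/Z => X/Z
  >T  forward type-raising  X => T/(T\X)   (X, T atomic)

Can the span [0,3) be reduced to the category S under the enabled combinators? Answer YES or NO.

YES

[0,3] S   >
  [0,1] "under" : S/NP
  [1,3] NP   >
    [1,2] "plan" : NP/N
    [2,3] "saw" : N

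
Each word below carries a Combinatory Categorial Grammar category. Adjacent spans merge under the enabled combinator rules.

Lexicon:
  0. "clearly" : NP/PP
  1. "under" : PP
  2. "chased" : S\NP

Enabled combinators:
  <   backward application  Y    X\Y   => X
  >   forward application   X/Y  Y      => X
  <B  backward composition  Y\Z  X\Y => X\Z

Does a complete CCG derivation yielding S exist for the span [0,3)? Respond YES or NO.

[0,3] S   <
  [0,2] NP   >
    [0,1] "clearly" : NP/PP
    [1,2] "under" : PP
  [2,3] "chased" : S\NP

YES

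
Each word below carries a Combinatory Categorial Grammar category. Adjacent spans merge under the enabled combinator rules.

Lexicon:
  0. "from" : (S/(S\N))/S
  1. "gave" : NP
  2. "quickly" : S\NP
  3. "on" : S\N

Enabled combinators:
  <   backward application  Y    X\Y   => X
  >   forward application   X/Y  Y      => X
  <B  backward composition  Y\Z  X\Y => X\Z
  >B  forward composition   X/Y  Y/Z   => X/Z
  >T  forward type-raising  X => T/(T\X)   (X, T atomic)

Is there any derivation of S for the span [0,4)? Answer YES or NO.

YES

[0,4] S   >
  [0,3] S/(S\N)   >
    [0,1] "from" : (S/(S\N))/S
    [1,3] S   <
      [1,2] "gave" : NP
      [2,3] "quickly" : S\NP
  [3,4] "on" : S\N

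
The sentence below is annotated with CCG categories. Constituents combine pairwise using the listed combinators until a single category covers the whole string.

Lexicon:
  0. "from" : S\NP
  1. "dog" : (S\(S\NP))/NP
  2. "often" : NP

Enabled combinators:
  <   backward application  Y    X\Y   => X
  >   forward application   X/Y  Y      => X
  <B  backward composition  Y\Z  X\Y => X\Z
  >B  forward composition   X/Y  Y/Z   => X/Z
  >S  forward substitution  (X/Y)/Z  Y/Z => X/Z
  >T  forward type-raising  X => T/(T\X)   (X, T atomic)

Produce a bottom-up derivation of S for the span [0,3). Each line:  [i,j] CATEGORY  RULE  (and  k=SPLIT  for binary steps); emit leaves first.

[0,1] S\NP  lex  "from"
[1,2] (S\(S\NP))/NP  lex  "dog"
[2,3] NP  lex  "often"
[1,3] S\(S\NP)  >  k=2
[0,3] S  <  k=1

[0,3] S   <
  [0,1] "from" : S\NP
  [1,3] S\(S\NP)   >
    [1,2] "dog" : (S\(S\NP))/NP
    [2,3] "often" : NP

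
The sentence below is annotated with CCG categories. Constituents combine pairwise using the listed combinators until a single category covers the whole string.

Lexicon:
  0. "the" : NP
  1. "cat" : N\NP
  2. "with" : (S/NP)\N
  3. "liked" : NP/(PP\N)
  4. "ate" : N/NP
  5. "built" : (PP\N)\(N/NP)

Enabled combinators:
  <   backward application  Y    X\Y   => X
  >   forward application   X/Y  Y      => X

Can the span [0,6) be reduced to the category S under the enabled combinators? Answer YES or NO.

YES

[0,6] S   >
  [0,3] S/NP   <
    [0,2] N   <
      [0,1] "the" : NP
      [1,2] "cat" : N\NP
    [2,3] "with" : (S/NP)\N
  [3,6] NP   >
    [3,4] "liked" : NP/(PP\N)
    [4,6] PP\N   <
      [4,5] "ate" : N/NP
      [5,6] "built" : (PP\N)\(N/NP)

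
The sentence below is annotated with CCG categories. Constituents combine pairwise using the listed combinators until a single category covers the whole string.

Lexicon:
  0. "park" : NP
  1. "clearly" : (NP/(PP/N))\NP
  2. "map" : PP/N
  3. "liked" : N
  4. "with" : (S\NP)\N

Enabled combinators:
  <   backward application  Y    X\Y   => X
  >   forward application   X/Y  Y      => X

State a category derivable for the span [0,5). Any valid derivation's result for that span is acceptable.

[0,5] S   <
  [0,3] NP   >
    [0,2] NP/(PP/N)   <
      [0,1] "park" : NP
      [1,2] "clearly" : (NP/(PP/N))\NP
    [2,3] "map" : PP/N
  [3,5] S\NP   <
    [3,4] "liked" : N
    [4,5] "with" : (S\NP)\N

S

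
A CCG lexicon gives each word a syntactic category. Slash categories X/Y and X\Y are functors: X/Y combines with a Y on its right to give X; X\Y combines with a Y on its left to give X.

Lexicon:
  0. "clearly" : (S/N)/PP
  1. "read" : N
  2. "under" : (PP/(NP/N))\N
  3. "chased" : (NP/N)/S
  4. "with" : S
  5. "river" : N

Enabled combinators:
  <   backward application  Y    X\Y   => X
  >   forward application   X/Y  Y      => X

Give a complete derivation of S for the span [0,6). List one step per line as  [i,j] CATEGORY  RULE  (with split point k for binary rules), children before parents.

[0,1] (S/N)/PP  lex  "clearly"
[1,2] N  lex  "read"
[2,3] (PP/(NP/N))\N  lex  "under"
[1,3] PP/(NP/N)  <  k=2
[3,4] (NP/N)/S  lex  "chased"
[4,5] S  lex  "with"
[3,5] NP/N  >  k=4
[1,5] PP  >  k=3
[0,5] S/N  >  k=1
[5,6] N  lex  "river"
[0,6] S  >  k=5

[0,6] S   >
  [0,5] S/N   >
    [0,1] "clearly" : (S/N)/PP
    [1,5] PP   >
      [1,3] PP/(NP/N)   <
        [1,2] "read" : N
        [2,3] "under" : (PP/(NP/N))\N
      [3,5] NP/N   >
        [3,4] "chased" : (NP/N)/S
        [4,5] "with" : S
  [5,6] "river" : N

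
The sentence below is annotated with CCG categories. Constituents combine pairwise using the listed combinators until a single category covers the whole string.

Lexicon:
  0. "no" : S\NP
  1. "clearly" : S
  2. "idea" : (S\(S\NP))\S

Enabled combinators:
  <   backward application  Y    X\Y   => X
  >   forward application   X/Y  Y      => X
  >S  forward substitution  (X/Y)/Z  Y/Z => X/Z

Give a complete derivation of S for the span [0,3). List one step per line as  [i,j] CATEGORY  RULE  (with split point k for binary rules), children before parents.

[0,3] S   <
  [0,1] "no" : S\NP
  [1,3] S\(S\NP)   <
    [1,2] "clearly" : S
    [2,3] "idea" : (S\(S\NP))\S

[0,1] S\NP  lex  "no"
[1,2] S  lex  "clearly"
[2,3] (S\(S\NP))\S  lex  "idea"
[1,3] S\(S\NP)  <  k=2
[0,3] S  <  k=1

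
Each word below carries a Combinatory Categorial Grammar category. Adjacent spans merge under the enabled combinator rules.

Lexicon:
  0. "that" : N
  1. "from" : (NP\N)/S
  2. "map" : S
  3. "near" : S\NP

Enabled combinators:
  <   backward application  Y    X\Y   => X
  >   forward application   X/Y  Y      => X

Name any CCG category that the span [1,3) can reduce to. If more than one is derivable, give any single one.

[0,4] S   <
  [0,3] NP   <
    [0,1] "that" : N
    [1,3] NP\N   >
      [1,2] "from" : (NP\N)/S
      [2,3] "map" : S
  [3,4] "near" : S\NP

NP\N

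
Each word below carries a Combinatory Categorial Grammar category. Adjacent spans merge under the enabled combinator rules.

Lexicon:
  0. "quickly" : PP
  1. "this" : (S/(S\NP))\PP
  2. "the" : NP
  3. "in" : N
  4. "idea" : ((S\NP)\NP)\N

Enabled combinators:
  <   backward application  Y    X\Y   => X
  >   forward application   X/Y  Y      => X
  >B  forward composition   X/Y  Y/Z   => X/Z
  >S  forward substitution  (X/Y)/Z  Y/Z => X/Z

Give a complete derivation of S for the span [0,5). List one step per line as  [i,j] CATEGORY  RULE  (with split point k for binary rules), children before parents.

[0,5] S   >
  [0,2] S/(S\NP)   <
    [0,1] "quickly" : PP
    [1,2] "this" : (S/(S\NP))\PP
  [2,5] S\NP   <
    [2,3] "the" : NP
    [3,5] (S\NP)\NP   <
      [3,4] "in" : N
      [4,5] "idea" : ((S\NP)\NP)\N

[0,1] PP  lex  "quickly"
[1,2] (S/(S\NP))\PP  lex  "this"
[0,2] S/(S\NP)  <  k=1
[2,3] NP  lex  "the"
[3,4] N  lex  "in"
[4,5] ((S\NP)\NP)\N  lex  "idea"
[3,5] (S\NP)\NP  <  k=4
[2,5] S\NP  <  k=3
[0,5] S  >  k=2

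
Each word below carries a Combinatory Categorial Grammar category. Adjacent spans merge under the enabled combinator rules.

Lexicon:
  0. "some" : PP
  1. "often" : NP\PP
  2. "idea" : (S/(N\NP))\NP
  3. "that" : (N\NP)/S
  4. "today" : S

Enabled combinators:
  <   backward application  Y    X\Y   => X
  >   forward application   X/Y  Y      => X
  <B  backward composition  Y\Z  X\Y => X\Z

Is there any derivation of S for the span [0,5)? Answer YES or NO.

YES

[0,5] S   >
  [0,3] S/(N\NP)   <
    [0,2] NP   <
      [0,1] "some" : PP
      [1,2] "often" : NP\PP
    [2,3] "idea" : (S/(N\NP))\NP
  [3,5] N\NP   >
    [3,4] "that" : (N\NP)/S
    [4,5] "today" : S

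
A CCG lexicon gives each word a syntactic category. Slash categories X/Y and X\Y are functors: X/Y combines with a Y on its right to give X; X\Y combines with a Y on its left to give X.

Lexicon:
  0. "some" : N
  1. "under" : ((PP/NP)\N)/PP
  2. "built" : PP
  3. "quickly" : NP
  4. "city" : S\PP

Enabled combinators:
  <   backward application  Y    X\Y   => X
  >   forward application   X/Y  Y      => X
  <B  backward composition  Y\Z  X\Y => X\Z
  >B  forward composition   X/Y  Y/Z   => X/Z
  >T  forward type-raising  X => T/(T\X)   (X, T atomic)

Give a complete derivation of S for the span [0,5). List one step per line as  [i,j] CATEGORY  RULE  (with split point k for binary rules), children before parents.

[0,1] N  lex  "some"
[1,2] ((PP/NP)\N)/PP  lex  "under"
[2,3] PP  lex  "built"
[1,3] (PP/NP)\N  >  k=2
[0,3] PP/NP  <  k=1
[3,4] NP  lex  "quickly"
[0,4] PP  >  k=3
[4,5] S\PP  lex  "city"
[0,5] S  <  k=4

[0,5] S   <
  [0,4] PP   >
    [0,3] PP/NP   <
      [0,1] "some" : N
      [1,3] (PP/NP)\N   >
        [1,2] "under" : ((PP/NP)\N)/PP
        [2,3] "built" : PP
    [3,4] "quickly" : NP
  [4,5] "city" : S\PP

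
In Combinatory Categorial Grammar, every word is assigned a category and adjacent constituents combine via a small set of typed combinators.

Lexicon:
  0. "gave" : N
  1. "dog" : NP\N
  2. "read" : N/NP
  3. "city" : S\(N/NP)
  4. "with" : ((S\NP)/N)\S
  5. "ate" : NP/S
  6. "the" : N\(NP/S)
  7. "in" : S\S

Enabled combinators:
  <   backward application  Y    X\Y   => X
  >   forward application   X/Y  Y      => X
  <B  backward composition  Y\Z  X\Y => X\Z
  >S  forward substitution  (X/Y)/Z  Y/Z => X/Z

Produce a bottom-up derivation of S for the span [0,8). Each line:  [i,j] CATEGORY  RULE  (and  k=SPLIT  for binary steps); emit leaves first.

[0,1] N  lex  "gave"
[1,2] NP\N  lex  "dog"
[2,3] N/NP  lex  "read"
[3,4] S\(N/NP)  lex  "city"
[2,4] S  <  k=3
[4,5] ((S\NP)/N)\S  lex  "with"
[2,5] (S\NP)/N  <  k=4
[5,6] NP/S  lex  "ate"
[6,7] N\(NP/S)  lex  "the"
[5,7] N  <  k=6
[2,7] S\NP  >  k=5
[1,7] S\N  <B  k=2
[7,8] S\S  lex  "in"
[1,8] S\N  <B  k=7
[0,8] S  <  k=1

[0,8] S   <
  [0,1] "gave" : N
  [1,8] S\N   <B
    [1,7] S\N   <B
      [1,2] "dog" : NP\N
      [2,7] S\NP   >
        [2,5] (S\NP)/N   <
          [2,4] S   <
            [2,3] "read" : N/NP
            [3,4] "city" : S\(N/NP)
          [4,5] "with" : ((S\NP)/N)\S
        [5,7] N   <
          [5,6] "ate" : NP/S
          [6,7] "the" : N\(NP/S)
    [7,8] "in" : S\S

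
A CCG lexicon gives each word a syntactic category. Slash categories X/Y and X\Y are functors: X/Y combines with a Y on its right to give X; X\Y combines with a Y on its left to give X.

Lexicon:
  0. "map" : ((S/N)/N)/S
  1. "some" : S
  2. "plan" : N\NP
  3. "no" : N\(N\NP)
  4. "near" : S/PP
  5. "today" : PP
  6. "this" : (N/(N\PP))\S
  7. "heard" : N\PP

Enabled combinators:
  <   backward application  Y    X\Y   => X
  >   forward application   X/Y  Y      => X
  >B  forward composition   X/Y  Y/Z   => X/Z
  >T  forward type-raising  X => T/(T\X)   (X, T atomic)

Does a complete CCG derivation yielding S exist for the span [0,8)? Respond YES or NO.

YES

[0,8] S   >
  [0,4] S/N   >
    [0,2] (S/N)/N   >
      [0,1] "map" : ((S/N)/N)/S
      [1,2] "some" : S
    [2,4] N   <
      [2,3] "plan" : N\NP
      [3,4] "no" : N\(N\NP)
  [4,8] N   >
    [4,7] N/(N\PP)   <
      [4,6] S   >
        [4,5] "near" : S/PP
        [5,6] "today" : PP
      [6,7] "this" : (N/(N\PP))\S
    [7,8] "heard" : N\PP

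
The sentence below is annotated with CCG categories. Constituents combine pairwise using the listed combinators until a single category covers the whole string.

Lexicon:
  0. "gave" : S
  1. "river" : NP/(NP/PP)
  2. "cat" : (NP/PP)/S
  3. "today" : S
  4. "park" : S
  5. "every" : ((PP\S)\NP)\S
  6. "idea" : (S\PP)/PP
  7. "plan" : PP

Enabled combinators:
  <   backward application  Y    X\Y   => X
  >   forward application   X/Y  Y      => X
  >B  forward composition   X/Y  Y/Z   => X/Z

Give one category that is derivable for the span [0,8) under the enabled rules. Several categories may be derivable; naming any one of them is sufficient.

[0,8] S   <
  [0,6] PP   <
    [0,1] "gave" : S
    [1,6] PP\S   <
      [1,4] NP   >
        [1,3] NP/S   >B
          [1,2] "river" : NP/(NP/PP)
          [2,3] "cat" : (NP/PP)/S
        [3,4] "today" : S
      [4,6] (PP\S)\NP   <
        [4,5] "park" : S
        [5,6] "every" : ((PP\S)\NP)\S
  [6,8] S\PP   >
    [6,7] "idea" : (S\PP)/PP
    [7,8] "plan" : PP

S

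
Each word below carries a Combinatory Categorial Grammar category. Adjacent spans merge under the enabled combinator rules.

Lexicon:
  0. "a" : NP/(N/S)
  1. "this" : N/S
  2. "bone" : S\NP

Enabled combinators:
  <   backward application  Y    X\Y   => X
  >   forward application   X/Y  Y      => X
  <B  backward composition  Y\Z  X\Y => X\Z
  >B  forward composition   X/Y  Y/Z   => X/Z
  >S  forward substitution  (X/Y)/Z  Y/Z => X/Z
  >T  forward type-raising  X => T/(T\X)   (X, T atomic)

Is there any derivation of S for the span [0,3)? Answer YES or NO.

[0,3] S   <
  [0,2] NP   >
    [0,1] "a" : NP/(N/S)
    [1,2] "this" : N/S
  [2,3] "bone" : S\NP

YES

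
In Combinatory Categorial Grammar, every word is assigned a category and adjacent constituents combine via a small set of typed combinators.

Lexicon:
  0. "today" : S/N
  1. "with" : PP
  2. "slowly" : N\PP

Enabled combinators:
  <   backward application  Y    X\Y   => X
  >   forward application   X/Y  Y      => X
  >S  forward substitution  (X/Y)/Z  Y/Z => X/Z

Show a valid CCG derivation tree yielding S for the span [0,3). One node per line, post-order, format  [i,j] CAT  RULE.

[0,3] S   >
  [0,1] "today" : S/N
  [1,3] N   <
    [1,2] "with" : PP
    [2,3] "slowly" : N\PP

[0,1] S/N  lex  "today"
[1,2] PP  lex  "with"
[2,3] N\PP  lex  "slowly"
[1,3] N  <  k=2
[0,3] S  >  k=1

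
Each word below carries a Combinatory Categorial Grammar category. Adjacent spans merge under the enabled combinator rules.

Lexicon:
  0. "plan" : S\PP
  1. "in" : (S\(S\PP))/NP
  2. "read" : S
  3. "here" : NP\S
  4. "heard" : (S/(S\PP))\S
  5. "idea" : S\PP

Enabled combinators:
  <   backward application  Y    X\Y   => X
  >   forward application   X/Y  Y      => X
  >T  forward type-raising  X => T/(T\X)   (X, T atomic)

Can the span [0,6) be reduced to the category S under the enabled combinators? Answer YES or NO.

YES

[0,6] S   >
  [0,5] S/(S\PP)   <
    [0,4] S   <
      [0,1] "plan" : S\PP
      [1,4] S\(S\PP)   >
        [1,2] "in" : (S\(S\PP))/NP
        [2,4] NP   <
          [2,3] "read" : S
          [3,4] "here" : NP\S
    [4,5] "heard" : (S/(S\PP))\S
  [5,6] "idea" : S\PP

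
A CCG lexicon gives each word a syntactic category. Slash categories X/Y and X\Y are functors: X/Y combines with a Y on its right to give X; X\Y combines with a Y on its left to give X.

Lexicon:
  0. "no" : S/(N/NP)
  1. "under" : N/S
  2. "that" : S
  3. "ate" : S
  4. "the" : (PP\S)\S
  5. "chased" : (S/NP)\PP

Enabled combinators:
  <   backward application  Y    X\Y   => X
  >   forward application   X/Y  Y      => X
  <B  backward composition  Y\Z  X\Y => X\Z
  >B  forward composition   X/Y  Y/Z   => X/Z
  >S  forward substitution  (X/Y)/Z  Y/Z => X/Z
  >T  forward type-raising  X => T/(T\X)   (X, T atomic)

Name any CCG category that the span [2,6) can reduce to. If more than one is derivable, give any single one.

[0,6] S   >
  [0,1] "no" : S/(N/NP)
  [1,6] N/NP   >B
    [1,2] "under" : N/S
    [2,6] S/NP   <
      [2,5] PP   <
        [2,3] "that" : S
        [3,5] PP\S   <
          [3,4] "ate" : S
          [4,5] "the" : (PP\S)\S
      [5,6] "chased" : (S/NP)\PP

S/NP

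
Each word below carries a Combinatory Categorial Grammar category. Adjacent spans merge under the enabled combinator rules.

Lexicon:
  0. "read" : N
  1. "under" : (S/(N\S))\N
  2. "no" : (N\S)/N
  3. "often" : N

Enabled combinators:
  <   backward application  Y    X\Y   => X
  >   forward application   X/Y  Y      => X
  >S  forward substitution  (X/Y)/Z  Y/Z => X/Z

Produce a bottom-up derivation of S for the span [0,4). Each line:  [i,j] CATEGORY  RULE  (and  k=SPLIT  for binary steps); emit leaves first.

[0,1] N  lex  "read"
[1,2] (S/(N\S))\N  lex  "under"
[0,2] S/(N\S)  <  k=1
[2,3] (N\S)/N  lex  "no"
[3,4] N  lex  "often"
[2,4] N\S  >  k=3
[0,4] S  >  k=2

[0,4] S   >
  [0,2] S/(N\S)   <
    [0,1] "read" : N
    [1,2] "under" : (S/(N\S))\N
  [2,4] N\S   >
    [2,3] "no" : (N\S)/N
    [3,4] "often" : N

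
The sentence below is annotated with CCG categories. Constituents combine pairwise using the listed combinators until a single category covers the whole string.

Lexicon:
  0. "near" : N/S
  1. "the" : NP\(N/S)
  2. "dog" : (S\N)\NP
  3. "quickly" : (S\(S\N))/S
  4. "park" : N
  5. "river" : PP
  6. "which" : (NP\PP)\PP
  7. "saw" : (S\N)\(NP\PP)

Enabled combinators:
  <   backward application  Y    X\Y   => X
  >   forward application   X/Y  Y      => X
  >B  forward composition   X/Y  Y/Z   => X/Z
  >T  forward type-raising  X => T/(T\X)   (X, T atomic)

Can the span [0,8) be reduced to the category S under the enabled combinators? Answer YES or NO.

YES

[0,8] S   <
  [0,3] S\N   <
    [0,2] NP   <
      [0,1] "near" : N/S
      [1,2] "the" : NP\(N/S)
    [2,3] "dog" : (S\N)\NP
  [3,8] S\(S\N)   >
    [3,4] "quickly" : (S\(S\N))/S
    [4,8] S   >
      [4,5] S/(S\N)   >T
        [4,5] "park" : N
      [5,8] S\N   <
        [5,7] NP\PP   <
          [5,6] "river" : PP
          [6,7] "which" : (NP\PP)\PP
        [7,8] "saw" : (S\N)\(NP\PP)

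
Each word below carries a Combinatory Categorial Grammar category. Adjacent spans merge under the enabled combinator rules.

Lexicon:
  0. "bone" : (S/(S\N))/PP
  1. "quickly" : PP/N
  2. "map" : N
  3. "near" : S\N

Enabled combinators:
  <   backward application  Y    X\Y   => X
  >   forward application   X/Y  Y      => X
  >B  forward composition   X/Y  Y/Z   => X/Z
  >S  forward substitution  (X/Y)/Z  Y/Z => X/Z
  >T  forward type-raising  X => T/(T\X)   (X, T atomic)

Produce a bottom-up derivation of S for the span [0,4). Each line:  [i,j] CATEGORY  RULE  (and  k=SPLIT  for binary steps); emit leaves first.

[0,1] (S/(S\N))/PP  lex  "bone"
[1,2] PP/N  lex  "quickly"
[2,3] N  lex  "map"
[1,3] PP  >  k=2
[0,3] S/(S\N)  >  k=1
[3,4] S\N  lex  "near"
[0,4] S  >  k=3

[0,4] S   >
  [0,3] S/(S\N)   >
    [0,1] "bone" : (S/(S\N))/PP
    [1,3] PP   >
      [1,2] "quickly" : PP/N
      [2,3] "map" : N
  [3,4] "near" : S\N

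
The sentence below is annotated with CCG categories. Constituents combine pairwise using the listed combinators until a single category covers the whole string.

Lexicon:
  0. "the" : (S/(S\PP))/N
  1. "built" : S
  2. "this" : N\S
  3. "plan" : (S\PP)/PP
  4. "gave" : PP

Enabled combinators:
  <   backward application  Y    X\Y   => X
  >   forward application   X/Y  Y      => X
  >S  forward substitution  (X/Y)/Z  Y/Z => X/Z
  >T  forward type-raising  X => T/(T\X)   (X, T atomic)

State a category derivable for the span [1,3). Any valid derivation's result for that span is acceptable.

N

[0,5] S   >
  [0,3] S/(S\PP)   >
    [0,1] "the" : (S/(S\PP))/N
    [1,3] N   <
      [1,2] "built" : S
      [2,3] "this" : N\S
  [3,5] S\PP   >
    [3,4] "plan" : (S\PP)/PP
    [4,5] "gave" : PP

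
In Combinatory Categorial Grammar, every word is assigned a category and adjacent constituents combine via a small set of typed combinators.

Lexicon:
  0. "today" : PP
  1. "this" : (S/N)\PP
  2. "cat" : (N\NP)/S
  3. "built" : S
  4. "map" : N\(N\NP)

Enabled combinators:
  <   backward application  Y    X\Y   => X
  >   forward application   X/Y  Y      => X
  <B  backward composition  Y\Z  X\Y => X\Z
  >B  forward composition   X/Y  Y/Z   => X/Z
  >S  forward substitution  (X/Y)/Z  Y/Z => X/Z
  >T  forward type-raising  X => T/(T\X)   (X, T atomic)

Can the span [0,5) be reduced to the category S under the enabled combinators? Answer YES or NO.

[0,5] S   >
  [0,2] S/N   <
    [0,1] "today" : PP
    [1,2] "this" : (S/N)\PP
  [2,5] N   <
    [2,4] N\NP   >
      [2,3] "cat" : (N\NP)/S
      [3,4] "built" : S
    [4,5] "map" : N\(N\NP)

YES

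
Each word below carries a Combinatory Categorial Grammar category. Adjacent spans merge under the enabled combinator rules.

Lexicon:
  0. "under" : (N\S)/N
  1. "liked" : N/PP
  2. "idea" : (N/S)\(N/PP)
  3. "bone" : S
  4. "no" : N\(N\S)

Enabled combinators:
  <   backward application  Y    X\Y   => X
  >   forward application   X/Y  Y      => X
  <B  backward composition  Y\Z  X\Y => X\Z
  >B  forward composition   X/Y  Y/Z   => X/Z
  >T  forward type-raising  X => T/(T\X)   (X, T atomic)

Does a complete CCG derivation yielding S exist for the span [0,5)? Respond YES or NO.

(N\S)/N N/PP (N/S)\(N/PP) S N\(N\S)
CKY chart[0,5] = {N, N/(N\N), NP/(NP\N), PP/(PP\N), S/(S\N)}; S ∉ chart

NO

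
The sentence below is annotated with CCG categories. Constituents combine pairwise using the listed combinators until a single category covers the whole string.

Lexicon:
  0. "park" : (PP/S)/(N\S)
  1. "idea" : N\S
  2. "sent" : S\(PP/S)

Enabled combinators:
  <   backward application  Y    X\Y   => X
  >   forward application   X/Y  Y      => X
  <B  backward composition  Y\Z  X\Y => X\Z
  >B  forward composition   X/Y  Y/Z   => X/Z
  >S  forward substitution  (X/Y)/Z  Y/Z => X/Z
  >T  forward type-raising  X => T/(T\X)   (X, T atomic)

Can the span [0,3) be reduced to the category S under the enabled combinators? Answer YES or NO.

[0,3] S   <
  [0,2] PP/S   >
    [0,1] "park" : (PP/S)/(N\S)
    [1,2] "idea" : N\S
  [2,3] "sent" : S\(PP/S)

YES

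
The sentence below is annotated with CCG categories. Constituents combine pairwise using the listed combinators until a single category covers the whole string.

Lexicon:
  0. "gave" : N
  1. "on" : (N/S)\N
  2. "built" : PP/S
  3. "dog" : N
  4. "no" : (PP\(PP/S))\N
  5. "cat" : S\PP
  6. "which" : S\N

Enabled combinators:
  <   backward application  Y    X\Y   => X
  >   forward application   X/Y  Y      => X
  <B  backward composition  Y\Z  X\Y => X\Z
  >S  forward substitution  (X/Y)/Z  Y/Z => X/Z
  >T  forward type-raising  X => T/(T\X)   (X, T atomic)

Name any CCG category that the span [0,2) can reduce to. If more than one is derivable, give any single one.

[0,7] S   <
  [0,6] N   >
    [0,2] N/S   <
      [0,1] "gave" : N
      [1,2] "on" : (N/S)\N
    [2,6] S   <
      [2,5] PP   <
        [2,3] "built" : PP/S
        [3,5] PP\(PP/S)   <
          [3,4] "dog" : N
          [4,5] "no" : (PP\(PP/S))\N
      [5,6] "cat" : S\PP
  [6,7] "which" : S\N

N/S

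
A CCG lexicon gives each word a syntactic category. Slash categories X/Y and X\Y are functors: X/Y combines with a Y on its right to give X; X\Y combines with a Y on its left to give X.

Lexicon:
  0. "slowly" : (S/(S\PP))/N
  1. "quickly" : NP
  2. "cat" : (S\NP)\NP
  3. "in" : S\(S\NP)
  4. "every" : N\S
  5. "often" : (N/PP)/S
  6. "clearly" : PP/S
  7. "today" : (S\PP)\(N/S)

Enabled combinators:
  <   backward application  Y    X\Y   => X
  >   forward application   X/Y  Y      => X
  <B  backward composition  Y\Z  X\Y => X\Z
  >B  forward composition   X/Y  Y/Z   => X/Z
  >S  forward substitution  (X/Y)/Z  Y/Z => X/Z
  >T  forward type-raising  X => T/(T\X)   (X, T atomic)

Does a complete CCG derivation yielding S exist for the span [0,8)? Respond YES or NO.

YES

[0,8] S   >
  [0,5] S/(S\PP)   >
    [0,1] "slowly" : (S/(S\PP))/N
    [1,5] N   <
      [1,4] S   <
        [1,3] S\NP   <
          [1,2] "quickly" : NP
          [2,3] "cat" : (S\NP)\NP
        [3,4] "in" : S\(S\NP)
      [4,5] "every" : N\S
  [5,8] S\PP   <
    [5,7] N/S   >S
      [5,6] "often" : (N/PP)/S
      [6,7] "clearly" : PP/S
    [7,8] "today" : (S\PP)\(N/S)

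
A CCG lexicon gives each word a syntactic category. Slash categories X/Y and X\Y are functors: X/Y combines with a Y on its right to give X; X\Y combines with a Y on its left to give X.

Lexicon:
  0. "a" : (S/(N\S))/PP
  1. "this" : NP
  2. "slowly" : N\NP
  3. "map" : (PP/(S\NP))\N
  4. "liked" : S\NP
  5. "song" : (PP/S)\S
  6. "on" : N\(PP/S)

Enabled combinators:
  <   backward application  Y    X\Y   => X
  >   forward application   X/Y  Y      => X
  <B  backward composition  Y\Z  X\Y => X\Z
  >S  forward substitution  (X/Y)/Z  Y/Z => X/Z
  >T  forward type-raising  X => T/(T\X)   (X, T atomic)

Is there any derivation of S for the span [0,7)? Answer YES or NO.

YES

[0,7] S   >
  [0,5] S/(N\S)   >
    [0,1] "a" : (S/(N\S))/PP
    [1,5] PP   >
      [1,4] PP/(S\NP)   <
        [1,3] N   <
          [1,2] "this" : NP
          [2,3] "slowly" : N\NP
        [3,4] "map" : (PP/(S\NP))\N
      [4,5] "liked" : S\NP
  [5,7] N\S   <B
    [5,6] "song" : (PP/S)\S
    [6,7] "on" : N\(PP/S)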